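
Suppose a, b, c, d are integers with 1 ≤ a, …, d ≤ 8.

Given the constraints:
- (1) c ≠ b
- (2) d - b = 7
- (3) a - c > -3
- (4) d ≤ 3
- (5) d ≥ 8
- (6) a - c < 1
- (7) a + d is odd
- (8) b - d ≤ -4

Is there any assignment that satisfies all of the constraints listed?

Unsatisfiable

From constraint 5: d ≥ 8. From constraint 4: d ≤ 3. But 3 < 8, so no value of d works.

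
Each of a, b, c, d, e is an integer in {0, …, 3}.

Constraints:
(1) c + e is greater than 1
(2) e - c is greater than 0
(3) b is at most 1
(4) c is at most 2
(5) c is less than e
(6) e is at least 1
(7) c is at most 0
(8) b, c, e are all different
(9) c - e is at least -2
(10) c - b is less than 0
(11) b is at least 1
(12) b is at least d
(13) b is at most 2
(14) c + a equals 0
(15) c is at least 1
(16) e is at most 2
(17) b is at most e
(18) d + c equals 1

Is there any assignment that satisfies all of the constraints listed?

Unsatisfiable

Constraints 4, 6, 11, 13, 15, and 16 confine each of b, c, e to the 2 values {1, 2}.
Constraint 8 requires all 3 of them to be distinct, but only 2 values are available — impossible by the pigeonhole principle.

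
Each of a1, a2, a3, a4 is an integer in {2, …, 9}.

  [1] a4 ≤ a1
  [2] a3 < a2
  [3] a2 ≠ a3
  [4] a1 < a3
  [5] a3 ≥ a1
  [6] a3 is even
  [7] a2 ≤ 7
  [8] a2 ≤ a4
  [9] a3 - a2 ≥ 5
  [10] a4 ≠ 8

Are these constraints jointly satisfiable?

Constraints 1, 2, 4, and 8 give a2 ≤ a4, a4 ≤ a1, a1 < a3, a3 < a2. Chaining: a2 ≤ a4 ≤ a1 < a3 < a2, which forces a2 < a2 — impossible.

Unsatisfiable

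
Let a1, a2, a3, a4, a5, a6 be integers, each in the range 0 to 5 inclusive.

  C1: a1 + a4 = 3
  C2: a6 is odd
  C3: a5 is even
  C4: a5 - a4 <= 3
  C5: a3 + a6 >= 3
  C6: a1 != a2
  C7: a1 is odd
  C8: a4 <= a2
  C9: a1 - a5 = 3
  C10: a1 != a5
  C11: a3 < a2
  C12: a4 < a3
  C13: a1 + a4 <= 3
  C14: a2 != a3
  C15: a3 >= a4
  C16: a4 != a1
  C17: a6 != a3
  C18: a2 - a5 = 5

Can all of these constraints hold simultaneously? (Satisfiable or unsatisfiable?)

Satisfiable

Take a1 = 3, a2 = 5, a3 = 2, a4 = 0, a5 = 0, a6 = 3. Then constraint 1: a1 + a4 = 3; constraint 4: a5 - a4 = 0, and every other listed constraint is also met.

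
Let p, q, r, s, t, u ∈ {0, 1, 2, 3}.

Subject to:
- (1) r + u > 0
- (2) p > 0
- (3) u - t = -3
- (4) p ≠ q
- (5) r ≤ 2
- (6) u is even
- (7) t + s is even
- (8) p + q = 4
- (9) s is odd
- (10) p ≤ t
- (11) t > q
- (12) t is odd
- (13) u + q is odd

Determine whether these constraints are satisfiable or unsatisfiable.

Try p = 3, q = 1, r = 2, s = 3, t = 3, u = 0.
Check constraint 1: r + u = 2; constraint 3: u - t = -3. The remaining constraints are straightforward to verify.

Satisfiable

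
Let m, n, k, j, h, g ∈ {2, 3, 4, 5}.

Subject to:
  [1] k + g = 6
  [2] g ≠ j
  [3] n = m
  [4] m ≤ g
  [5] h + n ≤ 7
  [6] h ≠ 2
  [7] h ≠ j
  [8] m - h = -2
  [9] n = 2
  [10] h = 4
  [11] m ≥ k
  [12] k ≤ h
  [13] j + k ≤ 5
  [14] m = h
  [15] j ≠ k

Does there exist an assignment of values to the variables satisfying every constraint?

Constraint 9 fixes n = 2 and constraint 10 fixes h = 4. Constraints 3 and 14 give n = m = h, so n = h. But 2 ≠ 4 — contradiction.

Unsatisfiable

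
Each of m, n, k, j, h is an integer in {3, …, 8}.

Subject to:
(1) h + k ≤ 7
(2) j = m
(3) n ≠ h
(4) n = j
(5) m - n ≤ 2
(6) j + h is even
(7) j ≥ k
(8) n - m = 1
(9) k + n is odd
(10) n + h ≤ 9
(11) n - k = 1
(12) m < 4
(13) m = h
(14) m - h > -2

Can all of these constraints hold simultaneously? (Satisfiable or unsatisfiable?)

From constraints 2, 4, and 13, n = j = m = h, so n = h. But constraint 3 says n ≠ h. Contradiction.

Unsatisfiable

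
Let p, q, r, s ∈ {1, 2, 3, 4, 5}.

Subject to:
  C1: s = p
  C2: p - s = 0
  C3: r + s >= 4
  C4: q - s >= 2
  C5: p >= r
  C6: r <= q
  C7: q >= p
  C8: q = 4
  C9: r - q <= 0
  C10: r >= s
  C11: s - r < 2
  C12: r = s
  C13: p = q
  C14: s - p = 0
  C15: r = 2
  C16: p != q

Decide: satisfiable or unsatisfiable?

Unsatisfiable

Constraint 15 fixes r = 2 and constraint 8 fixes q = 4. Constraints 1, 12, and 13 give r = s = p = q, so r = q. But 2 ≠ 4 — contradiction.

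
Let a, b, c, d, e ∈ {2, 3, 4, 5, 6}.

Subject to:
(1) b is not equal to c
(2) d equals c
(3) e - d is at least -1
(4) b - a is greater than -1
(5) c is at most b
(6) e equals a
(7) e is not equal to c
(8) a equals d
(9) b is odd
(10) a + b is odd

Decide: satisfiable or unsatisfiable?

Unsatisfiable

From constraints 2, 6, and 8, e = a = d = c, so e = c. But constraint 7 says e ≠ c. Contradiction.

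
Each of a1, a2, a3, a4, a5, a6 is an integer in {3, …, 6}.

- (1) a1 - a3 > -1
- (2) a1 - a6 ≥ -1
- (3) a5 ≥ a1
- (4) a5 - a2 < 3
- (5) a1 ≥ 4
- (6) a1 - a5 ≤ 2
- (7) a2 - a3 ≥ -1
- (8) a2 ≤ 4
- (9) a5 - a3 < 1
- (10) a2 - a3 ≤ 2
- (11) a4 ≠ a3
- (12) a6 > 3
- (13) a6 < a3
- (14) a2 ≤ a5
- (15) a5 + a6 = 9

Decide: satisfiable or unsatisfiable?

Satisfiable

The assignment a1 = 5, a2 = 4, a3 = 5, a4 = 4, a5 = 5, a6 = 4 works:
  constraint 1 holds since a1 - a3 = 0.
  constraint 2 holds since a1 - a6 = 1.
The rest check out directly.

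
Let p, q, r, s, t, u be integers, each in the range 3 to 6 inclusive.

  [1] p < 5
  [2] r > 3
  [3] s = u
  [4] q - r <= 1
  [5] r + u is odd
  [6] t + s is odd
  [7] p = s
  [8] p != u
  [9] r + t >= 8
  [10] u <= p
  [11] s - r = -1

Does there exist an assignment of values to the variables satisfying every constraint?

Unsatisfiable

From constraints 3 and 7, p = s = u, so p = u. But constraint 8 says p ≠ u. Contradiction.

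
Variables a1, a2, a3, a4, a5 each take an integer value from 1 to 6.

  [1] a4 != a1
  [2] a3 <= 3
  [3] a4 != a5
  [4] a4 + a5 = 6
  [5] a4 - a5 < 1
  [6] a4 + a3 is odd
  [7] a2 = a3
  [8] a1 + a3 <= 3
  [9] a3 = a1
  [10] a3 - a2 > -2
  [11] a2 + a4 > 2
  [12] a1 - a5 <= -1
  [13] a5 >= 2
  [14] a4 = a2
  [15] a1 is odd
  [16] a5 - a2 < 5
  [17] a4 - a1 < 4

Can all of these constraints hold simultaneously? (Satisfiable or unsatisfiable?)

Unsatisfiable

From constraints 7, 9, and 14, a4 = a2 = a3 = a1, so a4 = a1. But constraint 1 says a4 ≠ a1. Contradiction.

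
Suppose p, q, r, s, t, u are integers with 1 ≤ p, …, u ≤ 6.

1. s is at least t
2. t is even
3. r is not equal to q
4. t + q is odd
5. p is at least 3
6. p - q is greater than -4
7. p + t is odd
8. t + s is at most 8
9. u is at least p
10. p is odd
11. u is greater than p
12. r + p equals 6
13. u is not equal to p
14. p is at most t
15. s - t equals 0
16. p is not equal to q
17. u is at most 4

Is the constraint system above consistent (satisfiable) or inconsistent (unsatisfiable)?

The assignment p = 3, q = 5, r = 3, s = 4, t = 4, u = 4 works:
  constraint 6 holds since p - q = -2.
  constraint 8 holds since t + s = 8.
  constraint 12 holds since r + p = 6.
The rest check out directly.

Satisfiable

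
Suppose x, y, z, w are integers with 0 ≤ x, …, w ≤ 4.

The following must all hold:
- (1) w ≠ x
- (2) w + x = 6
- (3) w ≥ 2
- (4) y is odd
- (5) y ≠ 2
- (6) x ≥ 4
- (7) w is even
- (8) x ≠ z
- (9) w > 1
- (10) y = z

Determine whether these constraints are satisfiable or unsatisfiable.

The assignment x = 4, y = 1, z = 1, w = 2 works:
  constraint 2 holds since w + x = 6.
  constraint 4 holds since y = 1 is odd.
  constraint 7 holds since w = 2 is even.
The rest check out directly.

Satisfiable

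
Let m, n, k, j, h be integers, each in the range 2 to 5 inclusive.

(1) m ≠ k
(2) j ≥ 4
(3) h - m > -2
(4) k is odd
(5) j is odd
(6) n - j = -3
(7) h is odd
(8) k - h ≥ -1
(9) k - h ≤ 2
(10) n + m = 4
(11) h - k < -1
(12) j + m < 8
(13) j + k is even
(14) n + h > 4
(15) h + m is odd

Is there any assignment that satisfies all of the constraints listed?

Satisfiable

The assignment m = 2, n = 2, k = 5, j = 5, h = 3 works:
  constraint 3 holds since h - m = 1.
  constraint 6 holds since n - j = -3.
  constraint 8 holds since k - h = 2.
The rest check out directly.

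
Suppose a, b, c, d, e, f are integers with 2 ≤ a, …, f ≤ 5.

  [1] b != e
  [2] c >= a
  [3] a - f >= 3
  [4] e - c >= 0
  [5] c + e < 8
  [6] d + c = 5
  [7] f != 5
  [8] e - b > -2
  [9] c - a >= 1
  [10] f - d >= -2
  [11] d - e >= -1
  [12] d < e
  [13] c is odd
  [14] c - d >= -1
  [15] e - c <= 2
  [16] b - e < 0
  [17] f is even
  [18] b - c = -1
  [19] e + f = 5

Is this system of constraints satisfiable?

Constraints 3, 4, 9, 10, and 11 give f − d ≥ -2, d − e ≥ -1, e − c ≥ 0, c − a ≥ 1, a − f ≥ 3.
Adding all 5 inequalities: the left sides telescope to 0, and the right sides sum to (-2) + (-1) + 0 + 1 + 3 = 1. So 0 ≥ 1, which is false.

Unsatisfiable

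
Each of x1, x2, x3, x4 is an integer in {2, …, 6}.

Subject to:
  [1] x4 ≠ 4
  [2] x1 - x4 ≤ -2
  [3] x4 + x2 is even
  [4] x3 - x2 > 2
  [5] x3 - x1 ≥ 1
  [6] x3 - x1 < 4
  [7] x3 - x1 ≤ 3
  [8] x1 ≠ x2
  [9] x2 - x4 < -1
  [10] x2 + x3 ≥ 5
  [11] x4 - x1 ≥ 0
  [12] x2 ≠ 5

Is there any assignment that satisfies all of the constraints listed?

Try x1 = 3, x2 = 2, x3 = 6, x4 = 6.
Check constraint 2: x1 - x4 = -3; constraint 4: x3 - x2 = 4. The remaining constraints are straightforward to verify.

Satisfiable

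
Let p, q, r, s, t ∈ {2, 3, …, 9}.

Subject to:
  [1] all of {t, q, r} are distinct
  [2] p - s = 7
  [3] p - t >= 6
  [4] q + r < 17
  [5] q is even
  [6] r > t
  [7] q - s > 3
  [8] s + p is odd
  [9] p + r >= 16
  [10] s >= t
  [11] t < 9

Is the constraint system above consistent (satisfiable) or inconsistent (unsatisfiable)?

The assignment p = 9, q = 6, r = 8, s = 2, t = 2 works:
  constraint 2 holds since p - s = 7.
  constraint 3 holds since p - t = 7.
  constraint 4 holds since q + r = 14.
The rest check out directly.

Satisfiable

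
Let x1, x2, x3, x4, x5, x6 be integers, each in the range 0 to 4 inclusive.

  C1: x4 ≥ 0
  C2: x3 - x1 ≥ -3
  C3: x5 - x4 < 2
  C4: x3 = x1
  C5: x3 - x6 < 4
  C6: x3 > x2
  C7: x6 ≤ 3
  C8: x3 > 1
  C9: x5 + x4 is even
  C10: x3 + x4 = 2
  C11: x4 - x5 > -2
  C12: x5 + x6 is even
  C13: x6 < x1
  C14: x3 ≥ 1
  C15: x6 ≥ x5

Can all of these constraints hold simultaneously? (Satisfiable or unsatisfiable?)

Satisfiable

Setting (x1, x2, x3, x4, x5, x6) = (2, 0, 2, 0, 0, 0) satisfies everything: constraint 2: x3 - x1 = 0; constraint 3: x5 - x4 = 0, and the others follow.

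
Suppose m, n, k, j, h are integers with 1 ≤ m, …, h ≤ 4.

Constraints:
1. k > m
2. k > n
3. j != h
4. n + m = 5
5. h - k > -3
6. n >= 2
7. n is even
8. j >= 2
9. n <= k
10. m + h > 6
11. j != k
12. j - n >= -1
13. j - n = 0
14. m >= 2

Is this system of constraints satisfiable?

Satisfiable

Setting (m, n, k, j, h) = (3, 2, 4, 2, 4) satisfies everything: constraint 4: n + m = 5; constraint 5: h - k = 0; constraint 10: m + h = 7, and the others follow.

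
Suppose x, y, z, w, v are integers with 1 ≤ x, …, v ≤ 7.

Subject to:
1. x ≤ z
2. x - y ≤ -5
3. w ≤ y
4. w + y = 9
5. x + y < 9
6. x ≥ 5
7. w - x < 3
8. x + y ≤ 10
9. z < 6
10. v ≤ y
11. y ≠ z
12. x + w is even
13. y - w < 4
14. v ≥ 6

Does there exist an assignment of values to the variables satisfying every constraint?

From constraint 6: x ≥ 5. From constraints 10 and 14: y ≥ v ≥ 6. Hence x + y ≥ 11. But constraint 8 requires x + y ≤ 10, and 10 < 11. Contradiction.

Unsatisfiable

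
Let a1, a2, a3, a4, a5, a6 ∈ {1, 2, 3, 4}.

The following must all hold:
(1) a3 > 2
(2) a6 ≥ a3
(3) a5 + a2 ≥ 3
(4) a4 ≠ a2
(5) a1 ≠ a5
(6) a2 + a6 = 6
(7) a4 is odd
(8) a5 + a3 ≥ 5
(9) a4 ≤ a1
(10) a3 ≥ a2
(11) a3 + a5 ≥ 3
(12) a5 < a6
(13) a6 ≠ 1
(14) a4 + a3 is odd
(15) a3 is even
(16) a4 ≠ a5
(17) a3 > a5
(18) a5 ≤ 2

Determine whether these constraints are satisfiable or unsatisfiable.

Satisfiable

The assignment a1 = 3, a2 = 2, a3 = 4, a4 = 3, a5 = 2, a6 = 4 works:
  constraint 3 holds since a5 + a2 = 4.
  constraint 6 holds since a2 + a6 = 6.
  constraint 8 holds since a5 + a3 = 6.
The rest check out directly.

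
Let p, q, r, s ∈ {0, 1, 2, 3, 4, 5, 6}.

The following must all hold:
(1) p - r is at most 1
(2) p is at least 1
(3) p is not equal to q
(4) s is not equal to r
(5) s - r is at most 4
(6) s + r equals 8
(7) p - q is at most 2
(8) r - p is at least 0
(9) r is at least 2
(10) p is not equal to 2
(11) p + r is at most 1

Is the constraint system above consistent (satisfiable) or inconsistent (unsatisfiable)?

Unsatisfiable

From constraint 2: p ≥ 1. From constraint 9: r ≥ 2. Hence p + r ≥ 3. But constraint 11 requires p + r ≤ 1, and 1 < 3. Contradiction.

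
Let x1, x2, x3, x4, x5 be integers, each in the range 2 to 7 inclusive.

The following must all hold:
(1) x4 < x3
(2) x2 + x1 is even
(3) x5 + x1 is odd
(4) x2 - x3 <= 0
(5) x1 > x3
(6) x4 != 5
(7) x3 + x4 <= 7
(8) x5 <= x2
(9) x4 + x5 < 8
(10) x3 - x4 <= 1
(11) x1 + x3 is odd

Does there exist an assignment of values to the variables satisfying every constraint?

One satisfying assignment is x1 = 5, x2 = 3, x3 = 4, x4 = 3, x5 = 2.
For the less obvious constraints — constraint 4: x2 - x3 = -1; constraint 7: x3 + x4 = 7; constraint 9: x4 + x5 = 5 — and the others hold by inspection.

Satisfiable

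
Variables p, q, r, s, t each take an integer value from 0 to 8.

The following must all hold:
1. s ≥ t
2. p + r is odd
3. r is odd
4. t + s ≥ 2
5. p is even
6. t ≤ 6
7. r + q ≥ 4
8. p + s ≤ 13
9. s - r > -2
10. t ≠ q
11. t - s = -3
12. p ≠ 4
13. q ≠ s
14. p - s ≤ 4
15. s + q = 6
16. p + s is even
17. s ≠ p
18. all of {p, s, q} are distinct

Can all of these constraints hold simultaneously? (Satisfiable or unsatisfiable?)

Try p = 8, q = 2, r = 5, s = 4, t = 1.
Check constraint 4: t + s = 5; constraint 7: r + q = 7. The remaining constraints are straightforward to verify.

Satisfiable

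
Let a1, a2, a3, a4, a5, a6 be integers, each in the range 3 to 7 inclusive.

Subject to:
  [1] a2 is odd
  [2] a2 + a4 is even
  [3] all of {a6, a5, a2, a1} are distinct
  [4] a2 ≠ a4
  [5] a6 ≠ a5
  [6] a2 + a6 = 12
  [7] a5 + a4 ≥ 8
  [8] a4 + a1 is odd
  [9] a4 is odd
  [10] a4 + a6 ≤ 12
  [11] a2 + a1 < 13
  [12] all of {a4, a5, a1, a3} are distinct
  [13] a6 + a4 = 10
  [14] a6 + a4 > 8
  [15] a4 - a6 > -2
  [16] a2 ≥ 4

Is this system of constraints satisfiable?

Satisfiable

Setting (a1, a2, a3, a4, a5, a6) = (4, 7, 7, 5, 3, 5) satisfies everything: constraint 6: a2 + a6 = 12; constraint 7: a5 + a4 = 8; constraint 10: a4 + a6 = 10, and the others follow.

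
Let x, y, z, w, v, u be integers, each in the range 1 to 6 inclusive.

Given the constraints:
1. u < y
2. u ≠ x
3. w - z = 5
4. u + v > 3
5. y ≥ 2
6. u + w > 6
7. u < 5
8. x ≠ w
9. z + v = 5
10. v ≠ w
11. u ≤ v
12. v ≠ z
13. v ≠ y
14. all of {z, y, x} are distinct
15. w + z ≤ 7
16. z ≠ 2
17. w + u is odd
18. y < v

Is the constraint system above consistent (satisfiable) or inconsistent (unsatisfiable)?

The assignment x = 5, y = 3, z = 1, w = 6, v = 4, u = 1 works:
  constraint 3 holds since w - z = 5.
  constraint 4 holds since u + v = 5.
  constraint 6 holds since u + w = 7.
The rest check out directly.

Satisfiable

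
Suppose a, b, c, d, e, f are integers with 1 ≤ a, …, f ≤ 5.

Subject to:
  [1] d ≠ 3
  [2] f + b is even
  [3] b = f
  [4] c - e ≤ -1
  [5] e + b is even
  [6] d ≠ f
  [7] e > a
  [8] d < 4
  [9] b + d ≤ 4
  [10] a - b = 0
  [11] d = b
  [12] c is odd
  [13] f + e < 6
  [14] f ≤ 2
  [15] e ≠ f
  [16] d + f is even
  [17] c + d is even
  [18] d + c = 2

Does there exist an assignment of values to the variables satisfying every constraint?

Unsatisfiable

From constraints 3 and 11, d = b = f, so d = f. But constraint 6 says d ≠ f. Contradiction.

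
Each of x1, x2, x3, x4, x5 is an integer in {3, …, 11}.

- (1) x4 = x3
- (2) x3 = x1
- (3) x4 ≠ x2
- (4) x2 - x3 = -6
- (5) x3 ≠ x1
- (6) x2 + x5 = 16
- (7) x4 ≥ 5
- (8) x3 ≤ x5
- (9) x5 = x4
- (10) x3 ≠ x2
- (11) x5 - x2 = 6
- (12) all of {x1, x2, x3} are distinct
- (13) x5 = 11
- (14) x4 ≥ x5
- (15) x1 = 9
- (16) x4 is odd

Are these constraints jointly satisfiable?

Constraint 13 fixes x5 = 11 and constraint 15 fixes x1 = 9. Constraints 1, 2, and 9 give x5 = x4 = x3 = x1, so x5 = x1. But 11 ≠ 9 — contradiction.

Unsatisfiable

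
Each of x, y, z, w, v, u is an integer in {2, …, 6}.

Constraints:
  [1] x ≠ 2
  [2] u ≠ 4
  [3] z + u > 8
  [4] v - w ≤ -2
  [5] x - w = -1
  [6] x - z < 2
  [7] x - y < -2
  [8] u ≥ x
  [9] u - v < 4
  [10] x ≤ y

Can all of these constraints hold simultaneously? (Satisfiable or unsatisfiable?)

Try x = 3, y = 6, z = 4, w = 4, v = 2, u = 5.
Check constraint 3: z + u = 9; constraint 4: v - w = -2; constraint 5: x - w = -1. The remaining constraints are straightforward to verify.

Satisfiable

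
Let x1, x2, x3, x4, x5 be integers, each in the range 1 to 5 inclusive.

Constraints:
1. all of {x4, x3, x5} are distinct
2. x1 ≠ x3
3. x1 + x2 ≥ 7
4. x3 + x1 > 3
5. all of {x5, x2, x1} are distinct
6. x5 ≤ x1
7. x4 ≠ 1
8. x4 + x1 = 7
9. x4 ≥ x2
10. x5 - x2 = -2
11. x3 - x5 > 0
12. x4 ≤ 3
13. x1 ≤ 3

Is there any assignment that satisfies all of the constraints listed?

From constraint 13: x1 ≤ 3. From constraints 9 and 12: x2 ≤ x4 ≤ 3. Hence x1 + x2 ≤ 6. But constraint 3 requires x1 + x2 ≥ 7, and 7 > 6. Contradiction.

Unsatisfiable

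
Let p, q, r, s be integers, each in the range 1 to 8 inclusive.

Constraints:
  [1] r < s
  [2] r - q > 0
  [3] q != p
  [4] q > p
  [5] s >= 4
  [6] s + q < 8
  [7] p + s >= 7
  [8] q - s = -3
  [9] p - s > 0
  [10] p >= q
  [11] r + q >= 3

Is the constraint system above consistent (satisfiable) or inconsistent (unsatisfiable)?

Constraints 1, 2, 4, and 9 give s < p, p < q, q < r, r < s. Chaining: s < p < q < r < s, which forces s < s — impossible.

Unsatisfiable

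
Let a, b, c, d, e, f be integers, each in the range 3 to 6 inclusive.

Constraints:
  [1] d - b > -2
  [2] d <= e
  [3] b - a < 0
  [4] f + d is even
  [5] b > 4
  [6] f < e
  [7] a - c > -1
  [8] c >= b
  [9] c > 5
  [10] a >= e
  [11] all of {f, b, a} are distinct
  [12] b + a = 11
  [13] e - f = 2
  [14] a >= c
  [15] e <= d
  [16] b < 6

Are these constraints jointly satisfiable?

Satisfiable

The assignment a = 6, b = 5, c = 6, d = 5, e = 5, f = 3 works:
  constraint 1 holds since d - b = 0.
  constraint 3 holds since b - a = -1.
  constraint 7 holds since a - c = 0.
The rest check out directly.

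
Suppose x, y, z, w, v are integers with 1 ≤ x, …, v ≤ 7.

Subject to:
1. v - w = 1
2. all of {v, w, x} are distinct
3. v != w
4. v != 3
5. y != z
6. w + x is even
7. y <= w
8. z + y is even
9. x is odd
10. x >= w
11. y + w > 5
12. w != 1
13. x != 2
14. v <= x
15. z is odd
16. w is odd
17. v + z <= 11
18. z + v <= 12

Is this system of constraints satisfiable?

The assignment x = 7, y = 3, z = 7, w = 3, v = 4 works:
  constraint 1 holds since v - w = 1.
  constraint 11 holds since y + w = 6.
The rest check out directly.

Satisfiable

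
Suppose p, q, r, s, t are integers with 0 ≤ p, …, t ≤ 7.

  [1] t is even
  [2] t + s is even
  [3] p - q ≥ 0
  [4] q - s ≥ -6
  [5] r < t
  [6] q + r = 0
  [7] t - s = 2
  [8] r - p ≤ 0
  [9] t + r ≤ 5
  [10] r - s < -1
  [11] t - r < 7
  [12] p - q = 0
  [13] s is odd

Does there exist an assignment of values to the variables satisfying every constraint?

Constraint 1 makes t even and constraint 13 makes s odd, so t + s must be odd. Constraint 2 says t + s is even — contradiction.

Unsatisfiable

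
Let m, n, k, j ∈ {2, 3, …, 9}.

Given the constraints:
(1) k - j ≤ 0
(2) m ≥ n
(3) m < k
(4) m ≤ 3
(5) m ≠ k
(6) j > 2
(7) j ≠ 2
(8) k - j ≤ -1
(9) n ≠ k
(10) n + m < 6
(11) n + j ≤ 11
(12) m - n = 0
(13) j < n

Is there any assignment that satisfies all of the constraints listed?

Unsatisfiable

Constraints 1, 2, 3, and 13 give j < n, n ≤ m, m < k, k ≤ j. Chaining: j < n ≤ m < k ≤ j, which forces j < j — impossible.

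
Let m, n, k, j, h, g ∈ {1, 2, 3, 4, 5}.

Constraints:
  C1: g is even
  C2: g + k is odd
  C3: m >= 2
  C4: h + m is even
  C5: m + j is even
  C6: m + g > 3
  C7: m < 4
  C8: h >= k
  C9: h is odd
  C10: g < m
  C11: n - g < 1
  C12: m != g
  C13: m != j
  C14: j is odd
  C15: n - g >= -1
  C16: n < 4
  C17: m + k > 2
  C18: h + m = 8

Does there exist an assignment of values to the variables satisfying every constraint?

Take m = 3, n = 2, k = 1, j = 1, h = 5, g = 2. Then constraint 6: m + g = 5; constraint 11: n - g = 0, and every other listed constraint is also met.

Satisfiable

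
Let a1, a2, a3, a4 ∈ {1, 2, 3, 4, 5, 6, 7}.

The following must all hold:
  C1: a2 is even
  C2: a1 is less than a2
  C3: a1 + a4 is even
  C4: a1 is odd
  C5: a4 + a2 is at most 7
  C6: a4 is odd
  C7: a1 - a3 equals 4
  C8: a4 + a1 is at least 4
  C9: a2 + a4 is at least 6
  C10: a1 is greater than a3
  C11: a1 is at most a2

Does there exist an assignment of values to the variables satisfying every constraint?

Satisfiable

Setting (a1, a2, a3, a4) = (5, 6, 1, 1) satisfies everything: constraint 5: a4 + a2 = 7; constraint 7: a1 - a3 = 4, and the others follow.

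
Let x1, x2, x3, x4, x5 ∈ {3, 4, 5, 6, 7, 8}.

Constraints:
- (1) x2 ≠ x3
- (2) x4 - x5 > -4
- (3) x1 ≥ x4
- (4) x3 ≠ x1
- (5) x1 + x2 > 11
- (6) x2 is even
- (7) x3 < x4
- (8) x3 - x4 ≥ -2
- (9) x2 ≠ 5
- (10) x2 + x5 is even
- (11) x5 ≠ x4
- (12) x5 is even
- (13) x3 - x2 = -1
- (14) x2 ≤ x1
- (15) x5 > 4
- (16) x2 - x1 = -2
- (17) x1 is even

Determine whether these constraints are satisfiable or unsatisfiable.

Satisfiable

Setting (x1, x2, x3, x4, x5) = (8, 6, 5, 7, 8) satisfies everything: constraint 2: x4 - x5 = -1; constraint 5: x1 + x2 = 14, and the others follow.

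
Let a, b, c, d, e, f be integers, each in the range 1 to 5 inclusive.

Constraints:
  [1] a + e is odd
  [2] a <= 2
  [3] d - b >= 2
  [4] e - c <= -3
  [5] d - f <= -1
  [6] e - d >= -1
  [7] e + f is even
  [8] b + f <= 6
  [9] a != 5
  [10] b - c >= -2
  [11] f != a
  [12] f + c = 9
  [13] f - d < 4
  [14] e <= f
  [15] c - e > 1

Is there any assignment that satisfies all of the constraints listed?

Constraints 3, 4, 6, and 10 give e − d ≥ -1, d − b ≥ 2, b − c ≥ -2, c − e ≥ 3.
Adding all 4 inequalities: the left sides telescope to 0, and the right sides sum to (-1) + 2 + (-2) + 3 = 2. So 0 ≥ 2, which is false.

Unsatisfiable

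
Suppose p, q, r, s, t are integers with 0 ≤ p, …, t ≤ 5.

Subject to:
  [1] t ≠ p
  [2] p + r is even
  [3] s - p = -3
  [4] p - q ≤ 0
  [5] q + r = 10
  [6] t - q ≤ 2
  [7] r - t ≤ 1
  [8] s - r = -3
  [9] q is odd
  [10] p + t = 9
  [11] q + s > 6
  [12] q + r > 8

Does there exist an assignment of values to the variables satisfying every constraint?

Satisfiable

Try p = 5, q = 5, r = 5, s = 2, t = 4.
Check constraint 3: s - p = -3; constraint 4: p - q = 0; constraint 5: q + r = 10. The remaining constraints are straightforward to verify.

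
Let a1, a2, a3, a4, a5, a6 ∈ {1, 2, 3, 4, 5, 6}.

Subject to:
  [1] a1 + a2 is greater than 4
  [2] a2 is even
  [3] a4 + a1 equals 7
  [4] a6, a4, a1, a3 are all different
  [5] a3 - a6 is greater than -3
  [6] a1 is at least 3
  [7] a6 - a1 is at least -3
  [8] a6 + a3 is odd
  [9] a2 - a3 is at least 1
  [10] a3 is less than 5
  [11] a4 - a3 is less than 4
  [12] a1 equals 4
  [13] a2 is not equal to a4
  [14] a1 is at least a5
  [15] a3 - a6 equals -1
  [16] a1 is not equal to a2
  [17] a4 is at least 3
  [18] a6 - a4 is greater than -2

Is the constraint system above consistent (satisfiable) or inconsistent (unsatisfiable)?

Satisfiable

Try a1 = 4, a2 = 2, a3 = 1, a4 = 3, a5 = 1, a6 = 2.
Check constraint 1: a1 + a2 = 6; constraint 3: a4 + a1 = 7. The remaining constraints are straightforward to verify.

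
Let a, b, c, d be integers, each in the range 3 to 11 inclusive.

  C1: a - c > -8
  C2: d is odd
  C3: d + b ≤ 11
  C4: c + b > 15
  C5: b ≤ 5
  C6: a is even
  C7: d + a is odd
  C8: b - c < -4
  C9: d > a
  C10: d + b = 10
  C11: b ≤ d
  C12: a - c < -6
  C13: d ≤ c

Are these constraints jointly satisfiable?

Satisfiable

Setting (a, b, c, d) = (4, 5, 11, 5) satisfies everything: constraint 1: a - c = -7; constraint 3: d + b = 10; constraint 4: c + b = 16, and the others follow.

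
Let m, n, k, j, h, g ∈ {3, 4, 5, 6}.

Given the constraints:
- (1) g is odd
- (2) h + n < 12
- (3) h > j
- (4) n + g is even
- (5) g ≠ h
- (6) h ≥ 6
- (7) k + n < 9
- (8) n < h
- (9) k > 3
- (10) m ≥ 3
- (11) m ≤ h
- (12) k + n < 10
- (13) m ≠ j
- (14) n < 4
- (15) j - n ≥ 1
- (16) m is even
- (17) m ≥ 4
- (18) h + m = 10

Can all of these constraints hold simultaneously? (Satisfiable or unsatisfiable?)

One satisfying assignment is m = 4, n = 3, k = 4, j = 5, h = 6, g = 5.
For the less obvious constraints — constraint 2: h + n = 9; constraint 7: k + n = 7; constraint 12: k + n = 7 — and the others hold by inspection.

Satisfiable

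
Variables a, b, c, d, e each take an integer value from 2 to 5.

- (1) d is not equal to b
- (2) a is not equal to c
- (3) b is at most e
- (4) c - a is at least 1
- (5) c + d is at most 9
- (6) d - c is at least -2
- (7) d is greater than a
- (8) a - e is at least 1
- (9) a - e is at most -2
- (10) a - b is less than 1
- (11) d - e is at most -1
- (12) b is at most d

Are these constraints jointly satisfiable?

Constraints 4, 6, 8, and 11 give d − c ≥ -2, c − a ≥ 1, a − e ≥ 1, e − d ≥ 1.
Adding all 4 inequalities: the left sides telescope to 0, and the right sides sum to (-2) + 1 + 1 + 1 = 1. So 0 ≥ 1, which is false.

Unsatisfiable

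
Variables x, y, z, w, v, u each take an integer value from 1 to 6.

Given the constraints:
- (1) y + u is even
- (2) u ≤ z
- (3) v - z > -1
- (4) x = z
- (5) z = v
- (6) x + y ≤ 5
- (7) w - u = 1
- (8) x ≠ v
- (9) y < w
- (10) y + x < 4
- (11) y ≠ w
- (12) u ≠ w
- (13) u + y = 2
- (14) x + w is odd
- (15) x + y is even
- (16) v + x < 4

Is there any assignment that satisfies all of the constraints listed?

From constraints 4 and 5, x = z = v, so x = v. But constraint 8 says x ≠ v. Contradiction.

Unsatisfiable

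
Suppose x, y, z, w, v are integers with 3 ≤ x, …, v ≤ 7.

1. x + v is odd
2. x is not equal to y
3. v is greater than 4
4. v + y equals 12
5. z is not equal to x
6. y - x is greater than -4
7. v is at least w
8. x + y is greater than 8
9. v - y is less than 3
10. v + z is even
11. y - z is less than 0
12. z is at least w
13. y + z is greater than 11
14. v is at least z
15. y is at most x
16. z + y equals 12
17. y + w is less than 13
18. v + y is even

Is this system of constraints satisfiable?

One satisfying assignment is x = 6, y = 5, z = 7, w = 6, v = 7.
For the less obvious constraints — constraint 4: v + y = 12; constraint 6: y - x = -1 — and the others hold by inspection.

Satisfiable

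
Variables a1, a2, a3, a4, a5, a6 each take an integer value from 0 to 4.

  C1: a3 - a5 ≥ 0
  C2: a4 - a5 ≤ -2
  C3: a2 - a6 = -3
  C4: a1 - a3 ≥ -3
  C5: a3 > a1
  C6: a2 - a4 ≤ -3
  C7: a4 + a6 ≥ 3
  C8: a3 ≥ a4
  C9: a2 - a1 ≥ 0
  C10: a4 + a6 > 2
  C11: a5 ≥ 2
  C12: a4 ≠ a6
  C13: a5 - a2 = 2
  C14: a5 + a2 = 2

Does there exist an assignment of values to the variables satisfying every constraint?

Unsatisfiable

Constraints 1, 2, 4, 6, and 9 give a1 − a3 ≥ -3, a3 − a5 ≥ 0, a5 − a4 ≥ 2, a4 − a2 ≥ 3, a2 − a1 ≥ 0.
Adding all 5 inequalities: the left sides telescope to 0, and the right sides sum to (-3) + 0 + 2 + 3 + 0 = 2. So 0 ≥ 2, which is false.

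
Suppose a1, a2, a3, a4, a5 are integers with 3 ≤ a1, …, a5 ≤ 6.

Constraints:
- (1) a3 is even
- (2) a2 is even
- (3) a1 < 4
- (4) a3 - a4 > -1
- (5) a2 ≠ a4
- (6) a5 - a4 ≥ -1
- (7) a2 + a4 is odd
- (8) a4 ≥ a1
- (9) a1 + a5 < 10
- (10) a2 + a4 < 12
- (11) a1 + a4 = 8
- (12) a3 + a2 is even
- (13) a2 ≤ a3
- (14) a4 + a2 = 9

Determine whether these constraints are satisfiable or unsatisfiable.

Setting (a1, a2, a3, a4, a5) = (3, 4, 6, 5, 6) satisfies everything: constraint 4: a3 - a4 = 1; constraint 6: a5 - a4 = 1, and the others follow.

Satisfiable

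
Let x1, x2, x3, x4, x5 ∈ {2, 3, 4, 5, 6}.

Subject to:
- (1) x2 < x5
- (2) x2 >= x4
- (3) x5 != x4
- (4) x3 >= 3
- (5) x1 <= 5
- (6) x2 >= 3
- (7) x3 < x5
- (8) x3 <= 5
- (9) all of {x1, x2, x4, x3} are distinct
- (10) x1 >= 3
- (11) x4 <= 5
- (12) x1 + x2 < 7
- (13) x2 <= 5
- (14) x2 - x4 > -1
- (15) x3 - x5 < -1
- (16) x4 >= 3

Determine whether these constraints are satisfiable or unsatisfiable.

Constraints 4, 5, 6, 8, 10, 11, 13, and 16 confine each of x1, x2, x4, x3 to the 3 values {3, …, 5}.
Constraint 9 requires all 4 of them to be distinct, but only 3 values are available — impossible by the pigeonhole principle.

Unsatisfiable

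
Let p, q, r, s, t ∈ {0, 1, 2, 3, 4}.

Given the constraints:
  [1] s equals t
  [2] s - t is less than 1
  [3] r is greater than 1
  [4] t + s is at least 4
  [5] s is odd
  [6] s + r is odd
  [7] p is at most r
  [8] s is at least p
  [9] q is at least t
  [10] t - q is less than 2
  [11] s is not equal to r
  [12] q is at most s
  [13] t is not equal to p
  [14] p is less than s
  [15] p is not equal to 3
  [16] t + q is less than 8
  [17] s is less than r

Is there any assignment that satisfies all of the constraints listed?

Satisfiable

Take p = 1, q = 3, r = 4, s = 3, t = 3. Then constraint 2: s - t = 0; constraint 4: t + s = 6; constraint 10: t - q = 0, and every other listed constraint is also met.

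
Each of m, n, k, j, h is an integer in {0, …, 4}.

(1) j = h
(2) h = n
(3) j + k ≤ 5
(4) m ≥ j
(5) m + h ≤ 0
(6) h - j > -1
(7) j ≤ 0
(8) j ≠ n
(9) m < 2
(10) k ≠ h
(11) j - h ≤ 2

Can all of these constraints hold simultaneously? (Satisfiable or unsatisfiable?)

From constraints 1 and 2, j = h = n, so j = n. But constraint 8 says j ≠ n. Contradiction.

Unsatisfiable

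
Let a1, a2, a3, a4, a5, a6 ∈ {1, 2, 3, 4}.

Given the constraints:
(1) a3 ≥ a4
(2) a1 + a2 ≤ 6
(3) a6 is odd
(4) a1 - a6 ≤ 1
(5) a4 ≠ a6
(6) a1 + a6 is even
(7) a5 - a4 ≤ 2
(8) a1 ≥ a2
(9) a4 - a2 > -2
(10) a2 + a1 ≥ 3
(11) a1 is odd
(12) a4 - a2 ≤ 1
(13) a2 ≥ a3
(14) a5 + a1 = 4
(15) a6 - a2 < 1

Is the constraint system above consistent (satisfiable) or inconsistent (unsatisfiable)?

Try a1 = 3, a2 = 3, a3 = 2, a4 = 2, a5 = 1, a6 = 3.
Check constraint 2: a1 + a2 = 6; constraint 4: a1 - a6 = 0. The remaining constraints are straightforward to verify.

Satisfiable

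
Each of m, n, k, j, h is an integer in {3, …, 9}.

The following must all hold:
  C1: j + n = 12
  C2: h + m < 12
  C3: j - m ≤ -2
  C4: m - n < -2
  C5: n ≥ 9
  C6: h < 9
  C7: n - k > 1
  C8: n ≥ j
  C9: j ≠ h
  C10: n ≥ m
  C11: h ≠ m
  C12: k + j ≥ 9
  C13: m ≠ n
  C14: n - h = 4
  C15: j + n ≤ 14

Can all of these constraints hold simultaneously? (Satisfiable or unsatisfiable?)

Satisfiable

Setting (m, n, k, j, h) = (6, 9, 7, 3, 5) satisfies everything: constraint 1: j + n = 12; constraint 2: h + m = 11; constraint 3: j - m = -3, and the others follow.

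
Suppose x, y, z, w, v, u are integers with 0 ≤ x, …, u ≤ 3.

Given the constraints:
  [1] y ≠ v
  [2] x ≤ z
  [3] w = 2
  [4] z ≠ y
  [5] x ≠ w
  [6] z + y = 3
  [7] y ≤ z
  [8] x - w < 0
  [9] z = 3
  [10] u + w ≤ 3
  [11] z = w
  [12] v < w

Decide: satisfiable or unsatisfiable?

Unsatisfiable

Constraint 9 fixes z = 3 and constraint 3 fixes w = 2, but constraint 11 requires z = w. Since 3 ≠ 2, contradiction.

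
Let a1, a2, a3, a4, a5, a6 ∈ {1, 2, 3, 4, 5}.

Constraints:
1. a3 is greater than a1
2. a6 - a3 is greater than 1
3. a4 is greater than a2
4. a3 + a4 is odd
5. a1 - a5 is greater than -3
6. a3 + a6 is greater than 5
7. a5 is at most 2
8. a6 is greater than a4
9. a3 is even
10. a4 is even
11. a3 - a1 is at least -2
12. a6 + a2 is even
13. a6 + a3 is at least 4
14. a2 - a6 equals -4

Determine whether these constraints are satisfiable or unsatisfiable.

Constraint 9 makes a3 even and constraint 10 makes a4 even, so a3 + a4 must be even. Constraint 4 says a3 + a4 is odd — contradiction.

Unsatisfiable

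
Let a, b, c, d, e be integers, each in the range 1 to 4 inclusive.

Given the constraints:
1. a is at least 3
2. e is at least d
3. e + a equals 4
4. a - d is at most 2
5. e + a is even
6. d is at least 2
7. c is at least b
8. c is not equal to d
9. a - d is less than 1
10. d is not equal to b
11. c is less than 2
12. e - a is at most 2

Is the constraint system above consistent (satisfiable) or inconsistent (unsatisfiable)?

From constraints 2 and 6: e ≥ d ≥ 2. From constraint 1: a ≥ 3. Hence e + a ≥ 5. But constraint 3 requires e + a = 4, and 4 < 5. Contradiction.

Unsatisfiable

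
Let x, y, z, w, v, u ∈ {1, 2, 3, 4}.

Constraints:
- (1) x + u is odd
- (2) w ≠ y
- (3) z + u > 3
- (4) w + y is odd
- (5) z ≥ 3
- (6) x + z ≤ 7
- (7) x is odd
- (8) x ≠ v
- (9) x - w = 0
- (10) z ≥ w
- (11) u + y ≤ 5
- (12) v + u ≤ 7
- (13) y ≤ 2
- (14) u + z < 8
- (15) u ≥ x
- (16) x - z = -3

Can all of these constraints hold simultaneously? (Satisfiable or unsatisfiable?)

Try x = 1, y = 2, z = 4, w = 1, v = 2, u = 2.
Check constraint 3: z + u = 6; constraint 6: x + z = 5; constraint 9: x - w = 0. The remaining constraints are straightforward to verify.

Satisfiable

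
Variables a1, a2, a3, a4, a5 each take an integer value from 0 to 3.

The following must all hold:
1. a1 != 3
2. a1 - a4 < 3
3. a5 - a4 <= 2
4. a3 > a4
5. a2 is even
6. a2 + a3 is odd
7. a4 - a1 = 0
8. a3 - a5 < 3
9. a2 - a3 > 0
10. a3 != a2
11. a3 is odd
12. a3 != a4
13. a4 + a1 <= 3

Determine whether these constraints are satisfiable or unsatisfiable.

One satisfying assignment is a1 = 0, a2 = 2, a3 = 1, a4 = 0, a5 = 0.
For the less obvious constraints — constraint 2: a1 - a4 = 0; constraint 3: a5 - a4 = 0 — and the others hold by inspection.

Satisfiable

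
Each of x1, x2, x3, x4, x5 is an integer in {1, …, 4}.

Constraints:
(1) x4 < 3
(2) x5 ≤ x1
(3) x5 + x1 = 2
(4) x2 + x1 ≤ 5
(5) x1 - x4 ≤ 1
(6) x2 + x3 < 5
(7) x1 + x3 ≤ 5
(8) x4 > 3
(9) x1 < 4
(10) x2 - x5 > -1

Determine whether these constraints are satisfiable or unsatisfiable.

From constraint 8: x4 ≥ 4. From constraint 1: x4 ≤ 2. But 2 < 4, so no value of x4 works.

Unsatisfiable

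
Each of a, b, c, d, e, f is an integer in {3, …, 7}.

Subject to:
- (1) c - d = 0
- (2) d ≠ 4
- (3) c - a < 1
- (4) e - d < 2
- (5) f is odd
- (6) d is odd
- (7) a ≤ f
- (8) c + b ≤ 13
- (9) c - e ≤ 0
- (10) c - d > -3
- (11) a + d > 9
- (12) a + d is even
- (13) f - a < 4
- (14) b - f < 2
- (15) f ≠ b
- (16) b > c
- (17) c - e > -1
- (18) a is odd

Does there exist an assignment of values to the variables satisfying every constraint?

Setting (a, b, c, d, e, f) = (5, 6, 5, 5, 5, 7) satisfies everything: constraint 1: c - d = 0; constraint 3: c - a = 0, and the others follow.

Satisfiable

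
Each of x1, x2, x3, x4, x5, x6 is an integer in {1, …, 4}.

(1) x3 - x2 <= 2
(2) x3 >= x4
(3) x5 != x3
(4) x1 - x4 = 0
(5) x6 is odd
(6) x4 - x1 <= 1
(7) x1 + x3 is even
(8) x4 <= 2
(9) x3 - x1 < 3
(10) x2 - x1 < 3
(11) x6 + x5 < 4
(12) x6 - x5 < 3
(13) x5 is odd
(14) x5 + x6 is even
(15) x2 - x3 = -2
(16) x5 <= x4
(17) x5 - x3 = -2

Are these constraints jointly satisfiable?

Satisfiable

One satisfying assignment is x1 = 1, x2 = 1, x3 = 3, x4 = 1, x5 = 1, x6 = 1.
For the less obvious constraints — constraint 1: x3 - x2 = 2; constraint 4: x1 - x4 = 0; constraint 6: x4 - x1 = 0 — and the others hold by inspection.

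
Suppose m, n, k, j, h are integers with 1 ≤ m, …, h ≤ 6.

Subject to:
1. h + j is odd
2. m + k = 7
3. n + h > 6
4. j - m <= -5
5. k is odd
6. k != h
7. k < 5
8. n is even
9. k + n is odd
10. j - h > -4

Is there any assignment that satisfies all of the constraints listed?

Satisfiable

Take m = 6, n = 6, k = 1, j = 1, h = 2. Then constraint 2: m + k = 7; constraint 3: n + h = 8; constraint 4: j - m = -5, and every other listed constraint is also met.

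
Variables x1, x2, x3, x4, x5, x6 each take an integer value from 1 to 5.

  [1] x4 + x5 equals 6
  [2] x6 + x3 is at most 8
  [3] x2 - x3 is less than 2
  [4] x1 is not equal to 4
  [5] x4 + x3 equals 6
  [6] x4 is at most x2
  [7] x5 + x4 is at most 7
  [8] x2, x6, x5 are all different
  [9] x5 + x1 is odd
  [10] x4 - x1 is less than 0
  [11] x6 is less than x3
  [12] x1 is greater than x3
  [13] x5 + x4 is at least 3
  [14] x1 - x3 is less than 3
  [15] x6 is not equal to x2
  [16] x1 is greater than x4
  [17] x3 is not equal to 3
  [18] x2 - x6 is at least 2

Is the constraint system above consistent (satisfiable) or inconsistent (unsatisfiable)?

Satisfiable

One satisfying assignment is x1 = 5, x2 = 3, x3 = 4, x4 = 2, x5 = 4, x6 = 1.
For the less obvious constraints — constraint 1: x4 + x5 = 6; constraint 2: x6 + x3 = 5 — and the others hold by inspection.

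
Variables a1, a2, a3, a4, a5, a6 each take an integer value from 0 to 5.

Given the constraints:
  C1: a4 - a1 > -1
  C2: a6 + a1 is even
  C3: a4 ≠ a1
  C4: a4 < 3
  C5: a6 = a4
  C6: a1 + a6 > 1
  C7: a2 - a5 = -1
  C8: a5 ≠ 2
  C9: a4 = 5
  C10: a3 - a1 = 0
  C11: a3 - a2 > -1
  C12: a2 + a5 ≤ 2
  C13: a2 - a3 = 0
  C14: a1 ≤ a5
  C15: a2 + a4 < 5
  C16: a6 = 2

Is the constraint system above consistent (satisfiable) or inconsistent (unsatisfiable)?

Constraint 16 fixes a6 = 2 and constraint 9 fixes a4 = 5, but constraint 5 requires a6 = a4. Since 2 ≠ 5, contradiction.

Unsatisfiable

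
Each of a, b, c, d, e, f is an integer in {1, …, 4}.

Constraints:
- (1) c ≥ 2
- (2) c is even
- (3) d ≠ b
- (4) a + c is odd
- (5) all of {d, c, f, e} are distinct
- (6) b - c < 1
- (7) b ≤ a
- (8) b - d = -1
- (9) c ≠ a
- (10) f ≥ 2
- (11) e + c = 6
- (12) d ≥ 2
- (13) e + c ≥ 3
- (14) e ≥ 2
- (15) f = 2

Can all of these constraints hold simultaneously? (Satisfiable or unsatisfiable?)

Unsatisfiable

Constraints 1, 10, 12, and 14 confine each of d, c, f, e to the 3 values {2, …, 4} (the domain already gives each ≤ 4).
Constraint 5 requires all 4 of them to be distinct, but only 3 values are available — impossible by the pigeonhole principle.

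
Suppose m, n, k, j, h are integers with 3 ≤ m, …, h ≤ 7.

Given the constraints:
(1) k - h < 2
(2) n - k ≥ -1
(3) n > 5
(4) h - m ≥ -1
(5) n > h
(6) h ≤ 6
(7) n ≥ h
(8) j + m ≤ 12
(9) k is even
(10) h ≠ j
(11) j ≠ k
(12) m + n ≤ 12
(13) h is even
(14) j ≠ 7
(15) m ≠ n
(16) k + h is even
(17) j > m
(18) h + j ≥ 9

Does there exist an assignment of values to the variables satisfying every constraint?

Satisfiable

One satisfying assignment is m = 4, n = 6, k = 4, j = 6, h = 4.
For the less obvious constraints — constraint 1: k - h = 0; constraint 2: n - k = 2 — and the others hold by inspection.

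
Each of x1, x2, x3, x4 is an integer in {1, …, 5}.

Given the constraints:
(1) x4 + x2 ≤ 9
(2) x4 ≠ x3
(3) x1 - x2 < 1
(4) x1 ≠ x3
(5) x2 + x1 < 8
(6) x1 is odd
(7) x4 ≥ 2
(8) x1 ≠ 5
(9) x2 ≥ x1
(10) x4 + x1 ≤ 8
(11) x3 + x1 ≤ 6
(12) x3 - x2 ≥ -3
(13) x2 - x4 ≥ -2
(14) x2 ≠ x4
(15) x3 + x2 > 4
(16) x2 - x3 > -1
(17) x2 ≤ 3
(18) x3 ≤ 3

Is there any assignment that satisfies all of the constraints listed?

Satisfiable

Try x1 = 3, x2 = 3, x3 = 2, x4 = 4.
Check constraint 1: x4 + x2 = 7; constraint 3: x1 - x2 = 0. The remaining constraints are straightforward to verify.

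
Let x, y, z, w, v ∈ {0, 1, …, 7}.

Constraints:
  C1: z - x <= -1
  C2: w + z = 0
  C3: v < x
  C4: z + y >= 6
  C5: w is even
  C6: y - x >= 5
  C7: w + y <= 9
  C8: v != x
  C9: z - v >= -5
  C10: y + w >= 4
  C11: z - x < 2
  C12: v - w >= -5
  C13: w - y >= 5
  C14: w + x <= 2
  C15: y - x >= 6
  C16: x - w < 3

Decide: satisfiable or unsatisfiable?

Unsatisfiable

Constraints 1, 9, 12, 13, and 15 give v − w ≥ -5, w − y ≥ 5, y − x ≥ 6, x − z ≥ 1, z − v ≥ -5.
Adding all 5 inequalities: the left sides telescope to 0, and the right sides sum to (-5) + 5 + 6 + 1 + (-5) = 2. So 0 ≥ 2, which is false.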